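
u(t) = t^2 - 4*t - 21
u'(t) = 2*t - 4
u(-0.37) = -19.38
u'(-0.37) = -4.74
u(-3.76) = 8.18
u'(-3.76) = -11.52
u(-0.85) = -16.88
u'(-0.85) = -5.70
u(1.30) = -24.51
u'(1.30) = -1.40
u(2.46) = -24.79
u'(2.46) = 0.92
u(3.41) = -23.01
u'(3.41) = 2.82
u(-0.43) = -19.10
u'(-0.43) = -4.86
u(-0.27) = -19.85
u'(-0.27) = -4.54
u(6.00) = -9.00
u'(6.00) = 8.00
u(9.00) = 24.00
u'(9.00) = 14.00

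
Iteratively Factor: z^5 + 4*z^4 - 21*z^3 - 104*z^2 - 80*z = (z + 1)*(z^4 + 3*z^3 - 24*z^2 - 80*z) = (z + 1)*(z + 4)*(z^3 - z^2 - 20*z) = (z - 5)*(z + 1)*(z + 4)*(z^2 + 4*z) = z*(z - 5)*(z + 1)*(z + 4)*(z + 4)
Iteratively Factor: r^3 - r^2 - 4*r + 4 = (r - 2)*(r^2 + r - 2) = (r - 2)*(r + 2)*(r - 1)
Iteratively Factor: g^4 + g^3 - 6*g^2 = (g)*(g^3 + g^2 - 6*g) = g*(g + 3)*(g^2 - 2*g) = g*(g - 2)*(g + 3)*(g)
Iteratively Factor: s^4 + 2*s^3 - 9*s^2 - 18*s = (s)*(s^3 + 2*s^2 - 9*s - 18) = s*(s + 2)*(s^2 - 9) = s*(s - 3)*(s + 2)*(s + 3)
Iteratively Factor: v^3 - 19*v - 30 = (v + 2)*(v^2 - 2*v - 15) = (v - 5)*(v + 2)*(v + 3)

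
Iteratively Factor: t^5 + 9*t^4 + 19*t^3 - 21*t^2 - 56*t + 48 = (t - 1)*(t^4 + 10*t^3 + 29*t^2 + 8*t - 48) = (t - 1)*(t + 3)*(t^3 + 7*t^2 + 8*t - 16) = (t - 1)*(t + 3)*(t + 4)*(t^2 + 3*t - 4) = (t - 1)*(t + 3)*(t + 4)^2*(t - 1)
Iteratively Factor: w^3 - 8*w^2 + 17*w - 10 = (w - 1)*(w^2 - 7*w + 10) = (w - 5)*(w - 1)*(w - 2)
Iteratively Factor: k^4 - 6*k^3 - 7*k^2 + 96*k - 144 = (k - 3)*(k^3 - 3*k^2 - 16*k + 48) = (k - 3)^2*(k^2 - 16) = (k - 4)*(k - 3)^2*(k + 4)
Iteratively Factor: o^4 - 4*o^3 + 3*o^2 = (o - 1)*(o^3 - 3*o^2) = o*(o - 1)*(o^2 - 3*o) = o^2*(o - 1)*(o - 3)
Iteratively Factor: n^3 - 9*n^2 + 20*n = (n)*(n^2 - 9*n + 20) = n*(n - 5)*(n - 4)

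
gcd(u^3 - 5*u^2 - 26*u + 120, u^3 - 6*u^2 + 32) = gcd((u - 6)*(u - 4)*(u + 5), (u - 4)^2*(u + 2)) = u - 4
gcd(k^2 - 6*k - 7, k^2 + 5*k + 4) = k + 1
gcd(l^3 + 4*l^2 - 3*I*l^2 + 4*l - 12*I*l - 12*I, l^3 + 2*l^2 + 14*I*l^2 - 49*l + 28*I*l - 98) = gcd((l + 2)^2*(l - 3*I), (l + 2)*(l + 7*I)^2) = l + 2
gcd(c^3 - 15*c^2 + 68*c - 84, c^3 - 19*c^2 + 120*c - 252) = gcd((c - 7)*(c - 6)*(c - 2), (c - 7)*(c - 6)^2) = c^2 - 13*c + 42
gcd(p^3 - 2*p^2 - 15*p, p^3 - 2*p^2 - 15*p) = p^3 - 2*p^2 - 15*p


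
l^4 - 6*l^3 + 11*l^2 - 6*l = l*(l - 3)*(l - 2)*(l - 1)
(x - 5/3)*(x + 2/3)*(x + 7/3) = x^3 + 4*x^2/3 - 31*x/9 - 70/27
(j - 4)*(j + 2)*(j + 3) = j^3 + j^2 - 14*j - 24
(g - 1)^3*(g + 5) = g^4 + 2*g^3 - 12*g^2 + 14*g - 5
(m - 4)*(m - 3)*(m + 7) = m^3 - 37*m + 84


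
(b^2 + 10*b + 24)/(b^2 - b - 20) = (b + 6)/(b - 5)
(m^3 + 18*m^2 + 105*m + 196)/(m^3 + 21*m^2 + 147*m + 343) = (m + 4)/(m + 7)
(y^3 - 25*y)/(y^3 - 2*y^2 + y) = (y^2 - 25)/(y^2 - 2*y + 1)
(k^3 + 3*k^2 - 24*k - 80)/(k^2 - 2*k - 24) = (k^2 - k - 20)/(k - 6)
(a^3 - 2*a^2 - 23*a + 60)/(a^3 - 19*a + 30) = (a - 4)/(a - 2)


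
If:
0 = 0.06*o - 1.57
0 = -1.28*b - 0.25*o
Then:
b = -5.11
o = 26.17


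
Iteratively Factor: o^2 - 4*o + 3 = (o - 1)*(o - 3)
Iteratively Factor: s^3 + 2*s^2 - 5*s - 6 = (s - 2)*(s^2 + 4*s + 3) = (s - 2)*(s + 3)*(s + 1)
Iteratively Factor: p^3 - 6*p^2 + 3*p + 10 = (p - 5)*(p^2 - p - 2) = (p - 5)*(p - 2)*(p + 1)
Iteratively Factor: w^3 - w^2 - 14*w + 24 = (w + 4)*(w^2 - 5*w + 6) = (w - 2)*(w + 4)*(w - 3)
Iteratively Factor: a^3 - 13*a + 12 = (a - 3)*(a^2 + 3*a - 4) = (a - 3)*(a + 4)*(a - 1)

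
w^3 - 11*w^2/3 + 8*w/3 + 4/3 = (w - 2)^2*(w + 1/3)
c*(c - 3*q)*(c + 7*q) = c^3 + 4*c^2*q - 21*c*q^2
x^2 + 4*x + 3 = (x + 1)*(x + 3)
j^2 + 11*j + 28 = (j + 4)*(j + 7)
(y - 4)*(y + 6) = y^2 + 2*y - 24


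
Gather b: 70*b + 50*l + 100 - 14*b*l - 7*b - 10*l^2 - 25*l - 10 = b*(63 - 14*l) - 10*l^2 + 25*l + 90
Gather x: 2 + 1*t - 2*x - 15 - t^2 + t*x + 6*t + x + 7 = -t^2 + 7*t + x*(t - 1) - 6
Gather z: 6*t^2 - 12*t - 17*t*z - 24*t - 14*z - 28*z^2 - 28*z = 6*t^2 - 36*t - 28*z^2 + z*(-17*t - 42)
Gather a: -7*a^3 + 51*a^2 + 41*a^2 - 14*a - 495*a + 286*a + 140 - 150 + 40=-7*a^3 + 92*a^2 - 223*a + 30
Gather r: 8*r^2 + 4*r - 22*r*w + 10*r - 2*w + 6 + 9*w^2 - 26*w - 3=8*r^2 + r*(14 - 22*w) + 9*w^2 - 28*w + 3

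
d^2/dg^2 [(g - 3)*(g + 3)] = 2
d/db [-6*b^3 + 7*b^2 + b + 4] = -18*b^2 + 14*b + 1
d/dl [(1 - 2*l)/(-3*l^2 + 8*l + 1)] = 2*(-3*l^2 + 3*l - 5)/(9*l^4 - 48*l^3 + 58*l^2 + 16*l + 1)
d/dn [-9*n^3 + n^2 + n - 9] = -27*n^2 + 2*n + 1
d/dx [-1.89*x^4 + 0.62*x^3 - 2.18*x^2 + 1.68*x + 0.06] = -7.56*x^3 + 1.86*x^2 - 4.36*x + 1.68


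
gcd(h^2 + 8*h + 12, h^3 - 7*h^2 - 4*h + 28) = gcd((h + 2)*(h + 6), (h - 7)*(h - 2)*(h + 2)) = h + 2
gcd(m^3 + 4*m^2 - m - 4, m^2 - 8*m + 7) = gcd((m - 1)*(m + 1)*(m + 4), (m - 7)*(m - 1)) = m - 1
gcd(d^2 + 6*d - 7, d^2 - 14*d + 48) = 1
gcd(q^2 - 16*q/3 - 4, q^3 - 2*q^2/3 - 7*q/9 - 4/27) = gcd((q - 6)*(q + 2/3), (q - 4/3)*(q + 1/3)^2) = 1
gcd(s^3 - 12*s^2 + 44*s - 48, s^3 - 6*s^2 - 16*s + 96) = s^2 - 10*s + 24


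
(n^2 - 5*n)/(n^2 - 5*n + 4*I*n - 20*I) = n/(n + 4*I)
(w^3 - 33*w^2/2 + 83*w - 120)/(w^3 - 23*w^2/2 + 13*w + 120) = (2*w - 5)/(2*w + 5)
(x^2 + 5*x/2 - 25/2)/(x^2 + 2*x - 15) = (x - 5/2)/(x - 3)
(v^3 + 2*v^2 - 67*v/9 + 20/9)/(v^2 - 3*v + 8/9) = (3*v^2 + 7*v - 20)/(3*v - 8)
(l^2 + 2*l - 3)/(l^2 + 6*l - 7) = (l + 3)/(l + 7)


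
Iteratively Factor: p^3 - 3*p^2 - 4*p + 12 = (p + 2)*(p^2 - 5*p + 6) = (p - 3)*(p + 2)*(p - 2)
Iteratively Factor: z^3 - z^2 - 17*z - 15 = (z - 5)*(z^2 + 4*z + 3) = (z - 5)*(z + 1)*(z + 3)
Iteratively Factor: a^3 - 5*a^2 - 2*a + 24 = (a - 4)*(a^2 - a - 6) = (a - 4)*(a - 3)*(a + 2)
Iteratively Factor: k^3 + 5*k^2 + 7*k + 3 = (k + 3)*(k^2 + 2*k + 1) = (k + 1)*(k + 3)*(k + 1)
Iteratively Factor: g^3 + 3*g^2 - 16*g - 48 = (g + 4)*(g^2 - g - 12) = (g + 3)*(g + 4)*(g - 4)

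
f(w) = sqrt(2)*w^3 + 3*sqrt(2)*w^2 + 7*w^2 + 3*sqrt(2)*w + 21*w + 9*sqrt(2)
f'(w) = 3*sqrt(2)*w^2 + 6*sqrt(2)*w + 14*w + 3*sqrt(2) + 21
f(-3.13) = 0.50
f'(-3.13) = -3.57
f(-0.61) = 1.19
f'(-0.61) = 13.11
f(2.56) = 174.76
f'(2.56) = 110.61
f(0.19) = 17.94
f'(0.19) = 29.67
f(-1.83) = -4.48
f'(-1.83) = -1.70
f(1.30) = 67.65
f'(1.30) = 61.64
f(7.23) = 1317.40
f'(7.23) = 409.59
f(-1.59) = -4.67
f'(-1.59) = 0.22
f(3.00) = 227.82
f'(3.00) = 130.88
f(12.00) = 4378.34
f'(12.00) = 906.01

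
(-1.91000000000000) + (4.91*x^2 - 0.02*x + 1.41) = 4.91*x^2 - 0.02*x - 0.5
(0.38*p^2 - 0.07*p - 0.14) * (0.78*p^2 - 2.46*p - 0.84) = 0.2964*p^4 - 0.9894*p^3 - 0.2562*p^2 + 0.4032*p + 0.1176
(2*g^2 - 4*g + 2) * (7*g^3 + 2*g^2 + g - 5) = 14*g^5 - 24*g^4 + 8*g^3 - 10*g^2 + 22*g - 10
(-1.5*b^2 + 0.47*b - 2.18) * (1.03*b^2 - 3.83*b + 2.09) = -1.545*b^4 + 6.2291*b^3 - 7.1805*b^2 + 9.3317*b - 4.5562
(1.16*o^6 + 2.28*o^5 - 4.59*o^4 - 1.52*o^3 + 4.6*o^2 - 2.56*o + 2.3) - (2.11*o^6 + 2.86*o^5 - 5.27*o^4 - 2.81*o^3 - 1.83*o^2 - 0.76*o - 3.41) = -0.95*o^6 - 0.58*o^5 + 0.68*o^4 + 1.29*o^3 + 6.43*o^2 - 1.8*o + 5.71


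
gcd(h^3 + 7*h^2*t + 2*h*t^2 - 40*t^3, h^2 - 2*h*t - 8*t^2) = 1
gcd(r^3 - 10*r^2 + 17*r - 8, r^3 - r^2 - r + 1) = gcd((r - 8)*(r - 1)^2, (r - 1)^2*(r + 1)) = r^2 - 2*r + 1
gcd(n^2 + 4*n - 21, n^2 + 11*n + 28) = n + 7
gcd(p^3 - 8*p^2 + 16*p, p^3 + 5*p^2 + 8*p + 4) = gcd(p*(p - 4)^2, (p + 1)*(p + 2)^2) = 1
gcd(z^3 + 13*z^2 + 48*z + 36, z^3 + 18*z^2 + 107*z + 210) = z + 6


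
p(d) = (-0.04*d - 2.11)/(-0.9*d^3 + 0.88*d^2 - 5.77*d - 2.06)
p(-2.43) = -0.07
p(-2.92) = -0.04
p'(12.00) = -0.00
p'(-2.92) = -0.03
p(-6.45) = -0.01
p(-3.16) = -0.04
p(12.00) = 0.00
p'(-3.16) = -0.03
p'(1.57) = -0.13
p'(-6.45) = -0.00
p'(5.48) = -0.01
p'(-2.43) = -0.06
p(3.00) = 0.06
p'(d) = (-0.04*d - 2.11)*(2.7*d^2 - 1.76*d + 5.77)/(-0.9*d^3 + 0.88*d^2 - 5.77*d - 2.06)^2 - 0.04/(-0.9*d^3 + 0.88*d^2 - 5.77*d - 2.06) = (-0.072*d^3 - 5.6618*d^2 + 3.7136*d - 12.0923)/(0.81*d^6 - 1.584*d^5 + 11.1604*d^4 - 6.4472*d^3 + 29.6673*d^2 + 23.7724*d + 4.2436)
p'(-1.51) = -0.22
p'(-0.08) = -4.90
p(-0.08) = 1.32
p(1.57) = 0.17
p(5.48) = 0.01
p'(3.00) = -0.04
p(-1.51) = -0.17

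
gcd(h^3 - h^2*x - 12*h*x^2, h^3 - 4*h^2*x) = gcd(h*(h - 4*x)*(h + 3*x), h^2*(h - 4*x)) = -h^2 + 4*h*x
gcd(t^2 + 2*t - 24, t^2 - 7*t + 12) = t - 4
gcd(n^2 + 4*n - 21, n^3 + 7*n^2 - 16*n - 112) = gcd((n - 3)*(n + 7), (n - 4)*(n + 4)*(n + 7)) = n + 7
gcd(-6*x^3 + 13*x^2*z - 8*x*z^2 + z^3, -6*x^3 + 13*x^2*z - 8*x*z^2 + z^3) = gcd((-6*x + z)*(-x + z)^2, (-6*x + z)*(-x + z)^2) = 6*x^3 - 13*x^2*z + 8*x*z^2 - z^3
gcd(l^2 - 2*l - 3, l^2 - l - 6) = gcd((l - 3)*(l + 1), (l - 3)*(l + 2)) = l - 3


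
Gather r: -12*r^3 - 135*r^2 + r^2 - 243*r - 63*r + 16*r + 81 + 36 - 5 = -12*r^3 - 134*r^2 - 290*r + 112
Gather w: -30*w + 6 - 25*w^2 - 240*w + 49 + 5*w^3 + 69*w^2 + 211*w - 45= 5*w^3 + 44*w^2 - 59*w + 10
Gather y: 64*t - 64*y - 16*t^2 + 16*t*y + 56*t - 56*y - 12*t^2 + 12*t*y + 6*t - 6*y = -28*t^2 + 126*t + y*(28*t - 126)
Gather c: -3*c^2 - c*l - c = -3*c^2 + c*(-l - 1)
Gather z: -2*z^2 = -2*z^2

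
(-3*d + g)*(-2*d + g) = 6*d^2 - 5*d*g + g^2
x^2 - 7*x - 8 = (x - 8)*(x + 1)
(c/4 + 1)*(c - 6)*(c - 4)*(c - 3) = c^4/4 - 9*c^3/4 + c^2/2 + 36*c - 72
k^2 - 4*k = k*(k - 4)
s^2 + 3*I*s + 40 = (s - 5*I)*(s + 8*I)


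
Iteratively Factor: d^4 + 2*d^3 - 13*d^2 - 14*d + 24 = (d - 3)*(d^3 + 5*d^2 + 2*d - 8) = (d - 3)*(d - 1)*(d^2 + 6*d + 8) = (d - 3)*(d - 1)*(d + 4)*(d + 2)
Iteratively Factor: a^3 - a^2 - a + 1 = (a - 1)*(a^2 - 1) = (a - 1)*(a + 1)*(a - 1)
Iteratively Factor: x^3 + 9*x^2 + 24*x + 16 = (x + 4)*(x^2 + 5*x + 4) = (x + 4)^2*(x + 1)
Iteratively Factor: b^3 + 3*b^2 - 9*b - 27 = (b - 3)*(b^2 + 6*b + 9) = (b - 3)*(b + 3)*(b + 3)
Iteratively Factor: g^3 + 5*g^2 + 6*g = (g + 3)*(g^2 + 2*g) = (g + 2)*(g + 3)*(g)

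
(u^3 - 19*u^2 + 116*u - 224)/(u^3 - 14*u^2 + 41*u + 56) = (u - 4)/(u + 1)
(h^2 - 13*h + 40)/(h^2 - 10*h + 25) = (h - 8)/(h - 5)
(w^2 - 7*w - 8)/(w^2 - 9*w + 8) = (w + 1)/(w - 1)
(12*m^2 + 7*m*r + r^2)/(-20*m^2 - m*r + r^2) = (3*m + r)/(-5*m + r)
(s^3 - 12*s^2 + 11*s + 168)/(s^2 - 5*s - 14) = (s^2 - 5*s - 24)/(s + 2)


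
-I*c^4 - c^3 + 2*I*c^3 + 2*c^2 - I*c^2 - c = c*(c - 1)*(c - I)*(-I*c + I)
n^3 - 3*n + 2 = (n - 1)^2*(n + 2)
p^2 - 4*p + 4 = (p - 2)^2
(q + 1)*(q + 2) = q^2 + 3*q + 2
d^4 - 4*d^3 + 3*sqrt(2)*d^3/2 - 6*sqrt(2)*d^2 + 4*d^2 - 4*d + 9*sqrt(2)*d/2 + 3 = (d - 3)*(d - 1)*(d + sqrt(2)/2)*(d + sqrt(2))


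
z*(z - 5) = z^2 - 5*z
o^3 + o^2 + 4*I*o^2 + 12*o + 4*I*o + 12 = (o + 1)*(o - 2*I)*(o + 6*I)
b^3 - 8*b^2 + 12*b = b*(b - 6)*(b - 2)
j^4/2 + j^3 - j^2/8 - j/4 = j*(j/2 + 1)*(j - 1/2)*(j + 1/2)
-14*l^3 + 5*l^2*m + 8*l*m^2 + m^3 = (-l + m)*(2*l + m)*(7*l + m)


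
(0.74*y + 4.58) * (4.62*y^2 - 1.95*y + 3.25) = 3.4188*y^3 + 19.7166*y^2 - 6.526*y + 14.885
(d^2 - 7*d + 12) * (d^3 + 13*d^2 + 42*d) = d^5 + 6*d^4 - 37*d^3 - 138*d^2 + 504*d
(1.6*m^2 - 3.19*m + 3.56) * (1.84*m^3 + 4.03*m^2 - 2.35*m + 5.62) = 2.944*m^5 + 0.5784*m^4 - 10.0653*m^3 + 30.8353*m^2 - 26.2938*m + 20.0072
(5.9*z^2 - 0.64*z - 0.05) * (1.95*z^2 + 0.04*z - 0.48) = 11.505*z^4 - 1.012*z^3 - 2.9551*z^2 + 0.3052*z + 0.024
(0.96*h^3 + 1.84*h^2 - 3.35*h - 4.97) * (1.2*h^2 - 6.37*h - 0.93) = 1.152*h^5 - 3.9072*h^4 - 16.6336*h^3 + 13.6643*h^2 + 34.7744*h + 4.6221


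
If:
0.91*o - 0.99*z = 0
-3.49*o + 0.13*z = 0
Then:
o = 0.00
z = 0.00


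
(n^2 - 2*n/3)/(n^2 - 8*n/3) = (3*n - 2)/(3*n - 8)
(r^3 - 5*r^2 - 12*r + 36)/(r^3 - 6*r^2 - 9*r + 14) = (r^3 - 5*r^2 - 12*r + 36)/(r^3 - 6*r^2 - 9*r + 14)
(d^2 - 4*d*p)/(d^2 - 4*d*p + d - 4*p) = d/(d + 1)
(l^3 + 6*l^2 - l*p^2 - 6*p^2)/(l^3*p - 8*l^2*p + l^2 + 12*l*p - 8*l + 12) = (l^3 + 6*l^2 - l*p^2 - 6*p^2)/(l^3*p - 8*l^2*p + l^2 + 12*l*p - 8*l + 12)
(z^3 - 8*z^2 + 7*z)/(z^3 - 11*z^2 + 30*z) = (z^2 - 8*z + 7)/(z^2 - 11*z + 30)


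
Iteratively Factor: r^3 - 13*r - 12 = (r + 3)*(r^2 - 3*r - 4) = (r + 1)*(r + 3)*(r - 4)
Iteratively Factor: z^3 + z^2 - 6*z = (z - 2)*(z^2 + 3*z) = (z - 2)*(z + 3)*(z)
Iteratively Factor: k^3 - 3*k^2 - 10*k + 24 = (k + 3)*(k^2 - 6*k + 8) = (k - 2)*(k + 3)*(k - 4)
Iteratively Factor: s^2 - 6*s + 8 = (s - 2)*(s - 4)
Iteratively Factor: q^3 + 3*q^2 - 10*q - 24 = (q + 2)*(q^2 + q - 12) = (q + 2)*(q + 4)*(q - 3)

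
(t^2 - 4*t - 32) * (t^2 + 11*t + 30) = t^4 + 7*t^3 - 46*t^2 - 472*t - 960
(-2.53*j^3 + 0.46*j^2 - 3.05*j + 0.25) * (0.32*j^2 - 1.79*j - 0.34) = -0.8096*j^5 + 4.6759*j^4 - 0.9392*j^3 + 5.3831*j^2 + 0.5895*j - 0.085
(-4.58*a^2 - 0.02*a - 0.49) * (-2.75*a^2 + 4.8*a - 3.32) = 12.595*a^4 - 21.929*a^3 + 16.4571*a^2 - 2.2856*a + 1.6268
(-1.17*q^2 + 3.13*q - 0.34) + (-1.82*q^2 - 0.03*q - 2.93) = -2.99*q^2 + 3.1*q - 3.27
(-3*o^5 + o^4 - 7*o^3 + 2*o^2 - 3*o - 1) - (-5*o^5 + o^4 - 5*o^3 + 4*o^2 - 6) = 2*o^5 - 2*o^3 - 2*o^2 - 3*o + 5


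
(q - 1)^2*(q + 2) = q^3 - 3*q + 2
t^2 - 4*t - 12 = (t - 6)*(t + 2)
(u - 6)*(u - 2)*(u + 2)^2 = u^4 - 4*u^3 - 16*u^2 + 16*u + 48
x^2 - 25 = (x - 5)*(x + 5)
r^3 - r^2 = r^2*(r - 1)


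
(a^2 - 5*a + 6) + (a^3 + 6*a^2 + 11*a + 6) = a^3 + 7*a^2 + 6*a + 12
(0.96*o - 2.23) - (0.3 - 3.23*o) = 4.19*o - 2.53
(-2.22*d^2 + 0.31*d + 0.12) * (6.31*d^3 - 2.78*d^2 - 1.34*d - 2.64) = -14.0082*d^5 + 8.1277*d^4 + 2.8702*d^3 + 5.1118*d^2 - 0.9792*d - 0.3168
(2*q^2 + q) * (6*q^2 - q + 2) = 12*q^4 + 4*q^3 + 3*q^2 + 2*q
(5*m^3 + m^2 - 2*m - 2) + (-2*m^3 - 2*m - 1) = 3*m^3 + m^2 - 4*m - 3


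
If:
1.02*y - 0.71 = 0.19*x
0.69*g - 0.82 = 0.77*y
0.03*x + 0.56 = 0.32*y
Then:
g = 4.33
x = 11.39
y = 2.82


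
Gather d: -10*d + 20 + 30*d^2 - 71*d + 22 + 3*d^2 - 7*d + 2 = 33*d^2 - 88*d + 44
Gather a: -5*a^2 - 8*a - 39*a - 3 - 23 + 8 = -5*a^2 - 47*a - 18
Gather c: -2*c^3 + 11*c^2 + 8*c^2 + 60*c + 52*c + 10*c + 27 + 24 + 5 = -2*c^3 + 19*c^2 + 122*c + 56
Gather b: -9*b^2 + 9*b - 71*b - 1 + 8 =-9*b^2 - 62*b + 7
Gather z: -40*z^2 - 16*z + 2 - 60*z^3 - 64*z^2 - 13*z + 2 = -60*z^3 - 104*z^2 - 29*z + 4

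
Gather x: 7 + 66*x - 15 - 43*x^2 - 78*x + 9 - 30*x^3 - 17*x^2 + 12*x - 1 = -30*x^3 - 60*x^2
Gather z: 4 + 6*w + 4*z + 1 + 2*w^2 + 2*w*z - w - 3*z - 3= 2*w^2 + 5*w + z*(2*w + 1) + 2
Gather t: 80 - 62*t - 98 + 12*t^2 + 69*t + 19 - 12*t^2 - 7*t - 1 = 0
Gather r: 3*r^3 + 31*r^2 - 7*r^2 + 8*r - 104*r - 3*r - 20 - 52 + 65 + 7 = 3*r^3 + 24*r^2 - 99*r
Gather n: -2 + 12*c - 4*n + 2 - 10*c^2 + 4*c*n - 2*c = -10*c^2 + 10*c + n*(4*c - 4)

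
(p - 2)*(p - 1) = p^2 - 3*p + 2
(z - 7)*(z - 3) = z^2 - 10*z + 21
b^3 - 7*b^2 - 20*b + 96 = (b - 8)*(b - 3)*(b + 4)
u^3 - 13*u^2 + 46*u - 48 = (u - 8)*(u - 3)*(u - 2)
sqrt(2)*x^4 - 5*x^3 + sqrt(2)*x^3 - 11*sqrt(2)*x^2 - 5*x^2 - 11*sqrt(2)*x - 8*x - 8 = (x + 1)*(x - 4*sqrt(2))*(x + sqrt(2))*(sqrt(2)*x + 1)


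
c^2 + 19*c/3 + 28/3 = (c + 7/3)*(c + 4)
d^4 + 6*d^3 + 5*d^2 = d^2*(d + 1)*(d + 5)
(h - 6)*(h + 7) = h^2 + h - 42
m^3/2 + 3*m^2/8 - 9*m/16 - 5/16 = (m/2 + 1/4)*(m - 1)*(m + 5/4)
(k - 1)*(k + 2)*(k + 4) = k^3 + 5*k^2 + 2*k - 8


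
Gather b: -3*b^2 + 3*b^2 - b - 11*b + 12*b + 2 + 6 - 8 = 0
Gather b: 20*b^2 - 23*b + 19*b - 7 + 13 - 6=20*b^2 - 4*b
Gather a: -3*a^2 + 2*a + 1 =-3*a^2 + 2*a + 1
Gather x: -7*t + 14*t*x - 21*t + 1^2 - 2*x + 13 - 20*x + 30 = -28*t + x*(14*t - 22) + 44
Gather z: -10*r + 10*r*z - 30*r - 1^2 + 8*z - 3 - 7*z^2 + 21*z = -40*r - 7*z^2 + z*(10*r + 29) - 4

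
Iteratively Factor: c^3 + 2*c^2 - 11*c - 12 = (c - 3)*(c^2 + 5*c + 4) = (c - 3)*(c + 1)*(c + 4)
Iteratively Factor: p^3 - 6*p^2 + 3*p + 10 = (p - 5)*(p^2 - p - 2) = (p - 5)*(p - 2)*(p + 1)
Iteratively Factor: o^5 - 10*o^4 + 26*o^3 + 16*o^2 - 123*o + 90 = (o - 3)*(o^4 - 7*o^3 + 5*o^2 + 31*o - 30) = (o - 3)^2*(o^3 - 4*o^2 - 7*o + 10) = (o - 3)^2*(o - 1)*(o^2 - 3*o - 10) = (o - 3)^2*(o - 1)*(o + 2)*(o - 5)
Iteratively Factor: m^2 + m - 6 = (m - 2)*(m + 3)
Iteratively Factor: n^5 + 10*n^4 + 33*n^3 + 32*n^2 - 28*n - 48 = (n + 3)*(n^4 + 7*n^3 + 12*n^2 - 4*n - 16) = (n + 3)*(n + 4)*(n^3 + 3*n^2 - 4) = (n + 2)*(n + 3)*(n + 4)*(n^2 + n - 2) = (n - 1)*(n + 2)*(n + 3)*(n + 4)*(n + 2)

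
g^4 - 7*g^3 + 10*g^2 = g^2*(g - 5)*(g - 2)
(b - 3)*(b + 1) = b^2 - 2*b - 3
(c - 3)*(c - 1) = c^2 - 4*c + 3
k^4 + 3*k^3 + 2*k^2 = k^2*(k + 1)*(k + 2)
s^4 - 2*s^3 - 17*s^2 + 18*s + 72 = (s - 4)*(s - 3)*(s + 2)*(s + 3)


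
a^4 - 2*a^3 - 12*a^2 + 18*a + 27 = (a - 3)^2*(a + 1)*(a + 3)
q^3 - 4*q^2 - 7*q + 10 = (q - 5)*(q - 1)*(q + 2)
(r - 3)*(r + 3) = r^2 - 9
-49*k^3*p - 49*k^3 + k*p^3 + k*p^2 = (-7*k + p)*(7*k + p)*(k*p + k)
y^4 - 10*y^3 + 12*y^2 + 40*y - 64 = (y - 8)*(y - 2)^2*(y + 2)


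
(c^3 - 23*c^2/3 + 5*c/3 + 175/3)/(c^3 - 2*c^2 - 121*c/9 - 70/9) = 3*(c - 5)/(3*c + 2)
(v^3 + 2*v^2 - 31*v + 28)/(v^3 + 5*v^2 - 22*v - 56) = (v - 1)/(v + 2)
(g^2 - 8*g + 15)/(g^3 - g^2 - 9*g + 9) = (g - 5)/(g^2 + 2*g - 3)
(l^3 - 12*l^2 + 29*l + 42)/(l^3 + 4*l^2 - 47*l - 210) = (l^2 - 5*l - 6)/(l^2 + 11*l + 30)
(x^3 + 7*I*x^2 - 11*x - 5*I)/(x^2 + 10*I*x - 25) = (x^2 + 2*I*x - 1)/(x + 5*I)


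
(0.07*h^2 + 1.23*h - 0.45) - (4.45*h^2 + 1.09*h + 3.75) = -4.38*h^2 + 0.14*h - 4.2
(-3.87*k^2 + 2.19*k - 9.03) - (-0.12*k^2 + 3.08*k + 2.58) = -3.75*k^2 - 0.89*k - 11.61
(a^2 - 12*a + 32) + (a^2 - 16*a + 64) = 2*a^2 - 28*a + 96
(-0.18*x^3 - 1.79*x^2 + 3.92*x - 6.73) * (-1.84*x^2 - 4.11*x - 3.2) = 0.3312*x^5 + 4.0334*x^4 + 0.7201*x^3 + 2.0*x^2 + 15.1163*x + 21.536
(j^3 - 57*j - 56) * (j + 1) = j^4 + j^3 - 57*j^2 - 113*j - 56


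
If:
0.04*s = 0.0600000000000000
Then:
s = 1.50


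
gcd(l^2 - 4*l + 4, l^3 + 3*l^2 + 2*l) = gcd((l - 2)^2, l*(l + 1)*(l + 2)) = 1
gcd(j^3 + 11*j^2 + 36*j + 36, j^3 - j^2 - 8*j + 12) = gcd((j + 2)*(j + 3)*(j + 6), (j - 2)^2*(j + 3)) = j + 3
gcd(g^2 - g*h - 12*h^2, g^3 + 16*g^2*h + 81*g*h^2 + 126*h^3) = g + 3*h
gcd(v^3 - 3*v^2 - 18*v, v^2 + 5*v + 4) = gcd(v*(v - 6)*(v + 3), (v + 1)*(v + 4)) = 1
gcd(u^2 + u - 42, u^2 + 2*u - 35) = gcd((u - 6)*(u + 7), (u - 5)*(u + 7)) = u + 7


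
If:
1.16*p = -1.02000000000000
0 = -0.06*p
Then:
No Solution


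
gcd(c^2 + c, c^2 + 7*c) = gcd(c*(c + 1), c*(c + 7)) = c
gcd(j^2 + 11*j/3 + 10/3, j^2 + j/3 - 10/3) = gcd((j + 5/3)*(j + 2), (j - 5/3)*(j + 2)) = j + 2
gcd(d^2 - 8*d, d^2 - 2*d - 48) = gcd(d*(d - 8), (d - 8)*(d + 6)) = d - 8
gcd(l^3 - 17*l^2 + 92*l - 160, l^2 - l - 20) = l - 5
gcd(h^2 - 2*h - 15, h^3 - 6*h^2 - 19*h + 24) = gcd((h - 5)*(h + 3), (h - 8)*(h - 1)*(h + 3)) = h + 3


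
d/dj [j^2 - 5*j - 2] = 2*j - 5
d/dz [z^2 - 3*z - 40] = 2*z - 3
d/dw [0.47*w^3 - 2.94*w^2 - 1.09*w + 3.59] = 1.41*w^2 - 5.88*w - 1.09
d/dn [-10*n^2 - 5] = -20*n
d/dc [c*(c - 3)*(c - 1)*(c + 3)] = 4*c^3 - 3*c^2 - 18*c + 9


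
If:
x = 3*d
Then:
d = x/3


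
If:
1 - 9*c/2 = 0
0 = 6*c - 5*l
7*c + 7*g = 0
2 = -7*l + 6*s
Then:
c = 2/9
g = -2/9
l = 4/15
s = 29/45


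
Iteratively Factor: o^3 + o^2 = (o + 1)*(o^2) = o*(o + 1)*(o)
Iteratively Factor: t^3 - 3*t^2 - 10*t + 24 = (t - 4)*(t^2 + t - 6) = (t - 4)*(t - 2)*(t + 3)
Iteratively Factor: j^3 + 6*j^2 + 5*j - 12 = (j + 3)*(j^2 + 3*j - 4) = (j + 3)*(j + 4)*(j - 1)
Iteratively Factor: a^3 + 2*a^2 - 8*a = (a - 2)*(a^2 + 4*a) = (a - 2)*(a + 4)*(a)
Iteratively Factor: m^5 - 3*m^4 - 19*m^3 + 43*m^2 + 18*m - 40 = (m - 5)*(m^4 + 2*m^3 - 9*m^2 - 2*m + 8) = (m - 5)*(m - 2)*(m^3 + 4*m^2 - m - 4) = (m - 5)*(m - 2)*(m - 1)*(m^2 + 5*m + 4) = (m - 5)*(m - 2)*(m - 1)*(m + 4)*(m + 1)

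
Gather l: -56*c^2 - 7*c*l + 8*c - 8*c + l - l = -56*c^2 - 7*c*l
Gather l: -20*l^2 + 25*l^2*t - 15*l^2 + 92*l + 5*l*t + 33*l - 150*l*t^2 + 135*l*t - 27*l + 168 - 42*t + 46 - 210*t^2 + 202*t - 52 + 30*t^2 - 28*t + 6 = l^2*(25*t - 35) + l*(-150*t^2 + 140*t + 98) - 180*t^2 + 132*t + 168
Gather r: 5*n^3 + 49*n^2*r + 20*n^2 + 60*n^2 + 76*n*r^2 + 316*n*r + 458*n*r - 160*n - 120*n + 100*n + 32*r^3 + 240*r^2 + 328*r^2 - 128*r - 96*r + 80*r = 5*n^3 + 80*n^2 - 180*n + 32*r^3 + r^2*(76*n + 568) + r*(49*n^2 + 774*n - 144)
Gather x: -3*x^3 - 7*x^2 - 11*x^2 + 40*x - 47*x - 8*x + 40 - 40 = -3*x^3 - 18*x^2 - 15*x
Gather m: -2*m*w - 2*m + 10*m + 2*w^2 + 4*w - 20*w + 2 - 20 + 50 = m*(8 - 2*w) + 2*w^2 - 16*w + 32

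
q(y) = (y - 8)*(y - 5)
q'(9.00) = 5.00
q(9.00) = 4.00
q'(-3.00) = -19.00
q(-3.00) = 88.00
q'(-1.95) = -16.90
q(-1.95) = 69.15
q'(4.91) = -3.18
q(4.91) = 0.28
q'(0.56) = -11.88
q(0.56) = 33.03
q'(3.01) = -6.98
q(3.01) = 9.93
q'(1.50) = -10.00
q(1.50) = 22.75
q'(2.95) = -7.10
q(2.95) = 10.35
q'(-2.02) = -17.04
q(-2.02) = 70.34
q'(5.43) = -2.14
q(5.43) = -1.11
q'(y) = 2*y - 13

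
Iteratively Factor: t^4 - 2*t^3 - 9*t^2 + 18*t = (t - 3)*(t^3 + t^2 - 6*t) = t*(t - 3)*(t^2 + t - 6) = t*(t - 3)*(t - 2)*(t + 3)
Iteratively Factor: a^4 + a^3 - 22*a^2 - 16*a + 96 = (a + 4)*(a^3 - 3*a^2 - 10*a + 24) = (a - 4)*(a + 4)*(a^2 + a - 6) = (a - 4)*(a - 2)*(a + 4)*(a + 3)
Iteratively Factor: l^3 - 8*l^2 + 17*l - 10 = (l - 2)*(l^2 - 6*l + 5) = (l - 5)*(l - 2)*(l - 1)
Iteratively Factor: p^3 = (p)*(p^2) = p^2*(p)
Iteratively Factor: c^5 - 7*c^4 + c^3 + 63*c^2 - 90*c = (c + 3)*(c^4 - 10*c^3 + 31*c^2 - 30*c) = (c - 5)*(c + 3)*(c^3 - 5*c^2 + 6*c) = (c - 5)*(c - 3)*(c + 3)*(c^2 - 2*c) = c*(c - 5)*(c - 3)*(c + 3)*(c - 2)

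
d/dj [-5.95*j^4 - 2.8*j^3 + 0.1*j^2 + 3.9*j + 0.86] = -23.8*j^3 - 8.4*j^2 + 0.2*j + 3.9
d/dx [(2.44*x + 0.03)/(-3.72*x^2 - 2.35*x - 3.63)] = (9.0768*x^2 + 0.2232*x - 8.7867)/(13.8384*x^4 + 17.484*x^3 + 32.5297*x^2 + 17.061*x + 13.1769)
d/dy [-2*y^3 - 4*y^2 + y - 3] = -6*y^2 - 8*y + 1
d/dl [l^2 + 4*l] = 2*l + 4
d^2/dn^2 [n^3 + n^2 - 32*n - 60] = 6*n + 2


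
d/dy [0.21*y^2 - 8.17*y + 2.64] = 0.42*y - 8.17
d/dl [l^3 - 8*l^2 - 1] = l*(3*l - 16)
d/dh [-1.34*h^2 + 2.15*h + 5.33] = 2.15 - 2.68*h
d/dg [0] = 0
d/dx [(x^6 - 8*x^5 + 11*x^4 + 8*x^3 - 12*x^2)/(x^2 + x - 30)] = x*(4*x^6 - 19*x^5 - 190*x^4 + 1241*x^3 - 1304*x^2 - 732*x + 720)/(x^4 + 2*x^3 - 59*x^2 - 60*x + 900)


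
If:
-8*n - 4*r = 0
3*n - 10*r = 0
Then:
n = 0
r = 0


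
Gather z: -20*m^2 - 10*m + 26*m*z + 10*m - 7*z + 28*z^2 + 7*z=-20*m^2 + 26*m*z + 28*z^2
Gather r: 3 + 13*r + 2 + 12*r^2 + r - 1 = 12*r^2 + 14*r + 4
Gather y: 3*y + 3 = 3*y + 3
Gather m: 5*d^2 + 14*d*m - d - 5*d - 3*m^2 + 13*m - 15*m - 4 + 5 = 5*d^2 - 6*d - 3*m^2 + m*(14*d - 2) + 1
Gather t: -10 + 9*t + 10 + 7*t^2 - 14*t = 7*t^2 - 5*t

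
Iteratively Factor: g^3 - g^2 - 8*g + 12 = (g - 2)*(g^2 + g - 6) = (g - 2)^2*(g + 3)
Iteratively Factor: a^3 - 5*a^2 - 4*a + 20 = (a - 5)*(a^2 - 4) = (a - 5)*(a + 2)*(a - 2)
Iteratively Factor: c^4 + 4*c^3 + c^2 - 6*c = (c)*(c^3 + 4*c^2 + c - 6) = c*(c + 2)*(c^2 + 2*c - 3) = c*(c - 1)*(c + 2)*(c + 3)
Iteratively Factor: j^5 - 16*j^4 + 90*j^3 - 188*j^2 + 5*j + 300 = (j - 5)*(j^4 - 11*j^3 + 35*j^2 - 13*j - 60) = (j - 5)*(j - 3)*(j^3 - 8*j^2 + 11*j + 20) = (j - 5)^2*(j - 3)*(j^2 - 3*j - 4) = (j - 5)^2*(j - 4)*(j - 3)*(j + 1)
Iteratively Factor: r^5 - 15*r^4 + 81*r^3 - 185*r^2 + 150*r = (r - 5)*(r^4 - 10*r^3 + 31*r^2 - 30*r) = r*(r - 5)*(r^3 - 10*r^2 + 31*r - 30) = r*(r - 5)*(r - 3)*(r^2 - 7*r + 10) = r*(r - 5)^2*(r - 3)*(r - 2)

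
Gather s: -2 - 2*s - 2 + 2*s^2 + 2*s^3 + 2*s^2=2*s^3 + 4*s^2 - 2*s - 4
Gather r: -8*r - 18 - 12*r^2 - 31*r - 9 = -12*r^2 - 39*r - 27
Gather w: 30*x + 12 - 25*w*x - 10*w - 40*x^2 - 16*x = w*(-25*x - 10) - 40*x^2 + 14*x + 12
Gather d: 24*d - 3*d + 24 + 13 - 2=21*d + 35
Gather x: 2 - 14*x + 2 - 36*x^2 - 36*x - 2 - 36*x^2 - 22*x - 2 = -72*x^2 - 72*x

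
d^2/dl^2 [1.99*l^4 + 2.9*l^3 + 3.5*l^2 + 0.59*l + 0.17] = 23.88*l^2 + 17.4*l + 7.0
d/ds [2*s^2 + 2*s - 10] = 4*s + 2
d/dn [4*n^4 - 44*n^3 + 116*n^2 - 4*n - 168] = 16*n^3 - 132*n^2 + 232*n - 4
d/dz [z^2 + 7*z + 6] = 2*z + 7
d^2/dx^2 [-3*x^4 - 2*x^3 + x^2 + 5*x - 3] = -36*x^2 - 12*x + 2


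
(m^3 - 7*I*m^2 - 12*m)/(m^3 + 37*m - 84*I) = m/(m + 7*I)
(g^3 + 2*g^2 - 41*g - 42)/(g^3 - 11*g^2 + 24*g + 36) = (g + 7)/(g - 6)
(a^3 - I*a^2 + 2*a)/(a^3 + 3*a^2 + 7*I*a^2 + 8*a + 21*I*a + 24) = a*(a^2 - I*a + 2)/(a^3 + a^2*(3 + 7*I) + a*(8 + 21*I) + 24)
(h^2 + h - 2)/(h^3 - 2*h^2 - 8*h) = (h - 1)/(h*(h - 4))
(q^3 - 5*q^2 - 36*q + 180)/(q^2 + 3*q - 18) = (q^2 - 11*q + 30)/(q - 3)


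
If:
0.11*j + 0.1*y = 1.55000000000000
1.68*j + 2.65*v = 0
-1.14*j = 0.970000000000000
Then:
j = -0.85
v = 0.54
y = 16.44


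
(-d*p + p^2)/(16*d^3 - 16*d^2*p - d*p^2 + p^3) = p/(-16*d^2 + p^2)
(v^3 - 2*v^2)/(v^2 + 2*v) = v*(v - 2)/(v + 2)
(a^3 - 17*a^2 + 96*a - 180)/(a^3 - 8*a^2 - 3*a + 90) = (a - 6)/(a + 3)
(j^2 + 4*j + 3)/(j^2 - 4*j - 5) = (j + 3)/(j - 5)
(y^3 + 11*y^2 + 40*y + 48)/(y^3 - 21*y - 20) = (y^2 + 7*y + 12)/(y^2 - 4*y - 5)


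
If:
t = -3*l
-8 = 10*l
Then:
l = -4/5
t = 12/5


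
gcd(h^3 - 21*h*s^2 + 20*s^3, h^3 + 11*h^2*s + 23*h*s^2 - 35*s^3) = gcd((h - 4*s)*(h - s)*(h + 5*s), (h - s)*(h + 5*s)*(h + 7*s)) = -h^2 - 4*h*s + 5*s^2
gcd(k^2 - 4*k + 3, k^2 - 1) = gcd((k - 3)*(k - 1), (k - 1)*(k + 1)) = k - 1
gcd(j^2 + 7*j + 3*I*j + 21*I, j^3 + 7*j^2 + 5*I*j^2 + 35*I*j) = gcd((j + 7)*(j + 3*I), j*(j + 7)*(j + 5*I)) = j + 7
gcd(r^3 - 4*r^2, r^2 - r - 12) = r - 4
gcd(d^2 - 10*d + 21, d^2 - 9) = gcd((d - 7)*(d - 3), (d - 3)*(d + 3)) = d - 3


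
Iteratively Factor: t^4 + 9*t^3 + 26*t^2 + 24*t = (t + 3)*(t^3 + 6*t^2 + 8*t) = (t + 2)*(t + 3)*(t^2 + 4*t) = (t + 2)*(t + 3)*(t + 4)*(t)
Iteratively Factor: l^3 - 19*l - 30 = (l + 3)*(l^2 - 3*l - 10) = (l + 2)*(l + 3)*(l - 5)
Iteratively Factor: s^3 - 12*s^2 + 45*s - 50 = (s - 5)*(s^2 - 7*s + 10) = (s - 5)^2*(s - 2)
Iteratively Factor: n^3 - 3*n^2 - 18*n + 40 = (n - 2)*(n^2 - n - 20) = (n - 5)*(n - 2)*(n + 4)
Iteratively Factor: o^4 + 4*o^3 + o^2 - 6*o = (o - 1)*(o^3 + 5*o^2 + 6*o) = (o - 1)*(o + 3)*(o^2 + 2*o) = (o - 1)*(o + 2)*(o + 3)*(o)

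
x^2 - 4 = (x - 2)*(x + 2)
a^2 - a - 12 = (a - 4)*(a + 3)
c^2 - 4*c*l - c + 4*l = (c - 1)*(c - 4*l)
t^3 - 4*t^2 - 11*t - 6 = (t - 6)*(t + 1)^2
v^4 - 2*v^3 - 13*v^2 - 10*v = v*(v - 5)*(v + 1)*(v + 2)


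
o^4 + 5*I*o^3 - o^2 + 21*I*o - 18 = (o - 2*I)*(o + I)*(o + 3*I)^2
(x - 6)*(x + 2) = x^2 - 4*x - 12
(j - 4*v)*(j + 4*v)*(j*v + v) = j^3*v + j^2*v - 16*j*v^3 - 16*v^3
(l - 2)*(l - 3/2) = l^2 - 7*l/2 + 3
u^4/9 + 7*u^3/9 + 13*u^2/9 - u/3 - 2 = (u/3 + 1)^2*(u - 1)*(u + 2)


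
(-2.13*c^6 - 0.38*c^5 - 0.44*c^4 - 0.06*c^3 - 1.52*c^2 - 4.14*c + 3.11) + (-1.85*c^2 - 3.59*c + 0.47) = -2.13*c^6 - 0.38*c^5 - 0.44*c^4 - 0.06*c^3 - 3.37*c^2 - 7.73*c + 3.58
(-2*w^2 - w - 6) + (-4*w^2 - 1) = -6*w^2 - w - 7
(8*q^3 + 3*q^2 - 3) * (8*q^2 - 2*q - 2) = 64*q^5 + 8*q^4 - 22*q^3 - 30*q^2 + 6*q + 6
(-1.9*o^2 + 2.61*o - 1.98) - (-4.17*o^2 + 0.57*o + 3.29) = 2.27*o^2 + 2.04*o - 5.27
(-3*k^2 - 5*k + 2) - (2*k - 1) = -3*k^2 - 7*k + 3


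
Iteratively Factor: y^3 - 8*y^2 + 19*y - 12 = (y - 3)*(y^2 - 5*y + 4) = (y - 3)*(y - 1)*(y - 4)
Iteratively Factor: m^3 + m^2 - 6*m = (m - 2)*(m^2 + 3*m) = m*(m - 2)*(m + 3)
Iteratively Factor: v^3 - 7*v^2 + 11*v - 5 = (v - 1)*(v^2 - 6*v + 5) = (v - 1)^2*(v - 5)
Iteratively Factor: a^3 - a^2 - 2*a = (a - 2)*(a^2 + a) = (a - 2)*(a + 1)*(a)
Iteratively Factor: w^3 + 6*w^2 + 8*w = (w + 4)*(w^2 + 2*w) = w*(w + 4)*(w + 2)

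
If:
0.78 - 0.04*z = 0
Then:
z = 19.50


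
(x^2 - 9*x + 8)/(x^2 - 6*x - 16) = (x - 1)/(x + 2)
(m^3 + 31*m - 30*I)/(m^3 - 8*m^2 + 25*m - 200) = (m^3 + 31*m - 30*I)/(m^3 - 8*m^2 + 25*m - 200)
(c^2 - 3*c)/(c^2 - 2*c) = (c - 3)/(c - 2)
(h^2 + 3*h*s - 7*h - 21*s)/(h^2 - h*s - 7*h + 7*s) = (-h - 3*s)/(-h + s)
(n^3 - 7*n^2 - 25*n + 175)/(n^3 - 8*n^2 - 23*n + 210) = (n - 5)/(n - 6)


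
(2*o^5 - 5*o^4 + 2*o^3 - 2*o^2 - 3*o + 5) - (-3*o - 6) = 2*o^5 - 5*o^4 + 2*o^3 - 2*o^2 + 11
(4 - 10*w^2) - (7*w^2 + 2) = 2 - 17*w^2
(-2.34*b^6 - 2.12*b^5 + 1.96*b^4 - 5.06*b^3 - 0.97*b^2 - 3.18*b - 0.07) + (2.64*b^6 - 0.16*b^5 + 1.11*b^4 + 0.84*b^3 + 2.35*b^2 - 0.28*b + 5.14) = 0.3*b^6 - 2.28*b^5 + 3.07*b^4 - 4.22*b^3 + 1.38*b^2 - 3.46*b + 5.07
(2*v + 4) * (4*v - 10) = 8*v^2 - 4*v - 40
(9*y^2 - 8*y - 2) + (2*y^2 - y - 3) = 11*y^2 - 9*y - 5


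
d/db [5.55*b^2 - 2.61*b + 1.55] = 11.1*b - 2.61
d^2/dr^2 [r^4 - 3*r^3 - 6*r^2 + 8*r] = 12*r^2 - 18*r - 12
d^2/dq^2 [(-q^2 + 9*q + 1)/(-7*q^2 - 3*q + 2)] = 2*(-462*q^3 - 105*q^2 - 441*q - 73)/(343*q^6 + 441*q^5 - 105*q^4 - 225*q^3 + 30*q^2 + 36*q - 8)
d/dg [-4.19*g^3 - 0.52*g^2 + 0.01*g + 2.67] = -12.57*g^2 - 1.04*g + 0.01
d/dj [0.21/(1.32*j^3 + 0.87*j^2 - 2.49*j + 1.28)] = (-0.8316*j^2 - 0.3654*j + 0.5229)/(1.32*j^3 + 0.87*j^2 - 2.49*j + 1.28)^2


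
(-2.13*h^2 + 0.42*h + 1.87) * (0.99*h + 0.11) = -2.1087*h^3 + 0.1815*h^2 + 1.8975*h + 0.2057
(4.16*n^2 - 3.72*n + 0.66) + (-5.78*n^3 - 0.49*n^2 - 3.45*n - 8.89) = -5.78*n^3 + 3.67*n^2 - 7.17*n - 8.23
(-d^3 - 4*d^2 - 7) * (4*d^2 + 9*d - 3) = -4*d^5 - 25*d^4 - 33*d^3 - 16*d^2 - 63*d + 21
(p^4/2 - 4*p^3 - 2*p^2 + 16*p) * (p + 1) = p^5/2 - 7*p^4/2 - 6*p^3 + 14*p^2 + 16*p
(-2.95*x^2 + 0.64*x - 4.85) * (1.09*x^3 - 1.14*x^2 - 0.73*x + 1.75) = -3.2155*x^5 + 4.0606*x^4 - 3.8626*x^3 - 0.100700000000002*x^2 + 4.6605*x - 8.4875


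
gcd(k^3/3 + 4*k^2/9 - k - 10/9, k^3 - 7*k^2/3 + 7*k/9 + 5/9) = k - 5/3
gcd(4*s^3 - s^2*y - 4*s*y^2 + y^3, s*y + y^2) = s + y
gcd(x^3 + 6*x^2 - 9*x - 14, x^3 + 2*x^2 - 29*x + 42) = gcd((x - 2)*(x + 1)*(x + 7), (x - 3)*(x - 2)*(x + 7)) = x^2 + 5*x - 14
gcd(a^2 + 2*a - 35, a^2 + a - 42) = a + 7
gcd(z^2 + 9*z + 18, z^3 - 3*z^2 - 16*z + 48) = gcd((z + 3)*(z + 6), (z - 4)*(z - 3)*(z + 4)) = 1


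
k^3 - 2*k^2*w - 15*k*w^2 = k*(k - 5*w)*(k + 3*w)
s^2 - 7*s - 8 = (s - 8)*(s + 1)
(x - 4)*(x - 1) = x^2 - 5*x + 4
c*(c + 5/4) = c^2 + 5*c/4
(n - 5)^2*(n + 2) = n^3 - 8*n^2 + 5*n + 50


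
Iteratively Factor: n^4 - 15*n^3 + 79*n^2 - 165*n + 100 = (n - 5)*(n^3 - 10*n^2 + 29*n - 20) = (n - 5)*(n - 1)*(n^2 - 9*n + 20) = (n - 5)^2*(n - 1)*(n - 4)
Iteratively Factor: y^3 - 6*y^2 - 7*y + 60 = (y - 4)*(y^2 - 2*y - 15) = (y - 4)*(y + 3)*(y - 5)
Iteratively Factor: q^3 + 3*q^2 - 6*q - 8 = (q + 4)*(q^2 - q - 2) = (q - 2)*(q + 4)*(q + 1)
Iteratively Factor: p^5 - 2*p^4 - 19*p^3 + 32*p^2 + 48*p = (p + 1)*(p^4 - 3*p^3 - 16*p^2 + 48*p) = p*(p + 1)*(p^3 - 3*p^2 - 16*p + 48) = p*(p + 1)*(p + 4)*(p^2 - 7*p + 12) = p*(p - 4)*(p + 1)*(p + 4)*(p - 3)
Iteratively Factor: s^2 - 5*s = (s)*(s - 5)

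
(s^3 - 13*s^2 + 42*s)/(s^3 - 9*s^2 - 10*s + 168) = s/(s + 4)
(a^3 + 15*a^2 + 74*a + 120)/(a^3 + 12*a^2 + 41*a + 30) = (a + 4)/(a + 1)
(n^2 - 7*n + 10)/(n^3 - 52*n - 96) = (-n^2 + 7*n - 10)/(-n^3 + 52*n + 96)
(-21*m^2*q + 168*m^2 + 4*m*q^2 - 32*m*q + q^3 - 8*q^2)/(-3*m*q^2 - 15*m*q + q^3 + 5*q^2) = (7*m*q - 56*m + q^2 - 8*q)/(q*(q + 5))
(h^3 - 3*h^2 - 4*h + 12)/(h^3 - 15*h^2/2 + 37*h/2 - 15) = 2*(h + 2)/(2*h - 5)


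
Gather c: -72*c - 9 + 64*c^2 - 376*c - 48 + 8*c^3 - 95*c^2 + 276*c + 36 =8*c^3 - 31*c^2 - 172*c - 21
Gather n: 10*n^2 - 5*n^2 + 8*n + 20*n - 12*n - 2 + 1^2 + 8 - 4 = 5*n^2 + 16*n + 3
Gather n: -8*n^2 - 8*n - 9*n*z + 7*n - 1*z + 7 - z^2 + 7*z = -8*n^2 + n*(-9*z - 1) - z^2 + 6*z + 7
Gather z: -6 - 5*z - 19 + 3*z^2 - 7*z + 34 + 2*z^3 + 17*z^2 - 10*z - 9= 2*z^3 + 20*z^2 - 22*z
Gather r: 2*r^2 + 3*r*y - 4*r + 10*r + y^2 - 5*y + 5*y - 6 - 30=2*r^2 + r*(3*y + 6) + y^2 - 36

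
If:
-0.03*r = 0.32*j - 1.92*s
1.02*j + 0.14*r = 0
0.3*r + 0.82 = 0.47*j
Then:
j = 0.31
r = -2.25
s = 0.02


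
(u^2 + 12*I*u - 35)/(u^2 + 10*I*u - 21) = (u + 5*I)/(u + 3*I)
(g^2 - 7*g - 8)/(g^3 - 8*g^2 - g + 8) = 1/(g - 1)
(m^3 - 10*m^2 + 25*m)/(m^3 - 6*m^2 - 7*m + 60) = m*(m - 5)/(m^2 - m - 12)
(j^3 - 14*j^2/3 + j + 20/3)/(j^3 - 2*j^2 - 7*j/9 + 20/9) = 3*(j - 4)/(3*j - 4)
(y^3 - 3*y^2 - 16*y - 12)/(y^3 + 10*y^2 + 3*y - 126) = (y^3 - 3*y^2 - 16*y - 12)/(y^3 + 10*y^2 + 3*y - 126)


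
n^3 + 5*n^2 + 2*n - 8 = (n - 1)*(n + 2)*(n + 4)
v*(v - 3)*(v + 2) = v^3 - v^2 - 6*v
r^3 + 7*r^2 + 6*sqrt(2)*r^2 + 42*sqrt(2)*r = r*(r + 7)*(r + 6*sqrt(2))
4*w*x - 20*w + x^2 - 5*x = (4*w + x)*(x - 5)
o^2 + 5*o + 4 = (o + 1)*(o + 4)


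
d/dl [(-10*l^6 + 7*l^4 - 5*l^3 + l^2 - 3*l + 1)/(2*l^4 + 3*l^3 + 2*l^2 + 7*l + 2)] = (-40*l^9 - 90*l^8 - 80*l^7 - 319*l^6 - 96*l^5 + 152*l^4 - 4*l^3 - 26*l^2 - 13)/(4*l^8 + 12*l^7 + 17*l^6 + 40*l^5 + 54*l^4 + 40*l^3 + 57*l^2 + 28*l + 4)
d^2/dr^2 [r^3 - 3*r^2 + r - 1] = 6*r - 6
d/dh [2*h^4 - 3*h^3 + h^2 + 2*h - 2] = 8*h^3 - 9*h^2 + 2*h + 2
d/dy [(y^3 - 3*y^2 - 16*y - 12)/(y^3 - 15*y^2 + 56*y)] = 12*(-y^4 + 12*y^3 - 31*y^2 - 30*y + 56)/(y^2*(y^4 - 30*y^3 + 337*y^2 - 1680*y + 3136))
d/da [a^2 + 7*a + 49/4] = 2*a + 7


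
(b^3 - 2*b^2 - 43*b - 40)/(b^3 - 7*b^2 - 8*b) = (b + 5)/b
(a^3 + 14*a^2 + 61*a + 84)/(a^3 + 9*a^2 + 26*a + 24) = (a + 7)/(a + 2)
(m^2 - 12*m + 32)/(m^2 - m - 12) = (m - 8)/(m + 3)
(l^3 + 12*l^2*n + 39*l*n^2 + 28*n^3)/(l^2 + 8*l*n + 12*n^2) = (l^3 + 12*l^2*n + 39*l*n^2 + 28*n^3)/(l^2 + 8*l*n + 12*n^2)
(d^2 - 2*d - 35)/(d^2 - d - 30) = (d - 7)/(d - 6)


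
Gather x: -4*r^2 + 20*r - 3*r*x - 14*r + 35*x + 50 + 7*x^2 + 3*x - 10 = -4*r^2 + 6*r + 7*x^2 + x*(38 - 3*r) + 40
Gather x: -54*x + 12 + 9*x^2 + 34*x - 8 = 9*x^2 - 20*x + 4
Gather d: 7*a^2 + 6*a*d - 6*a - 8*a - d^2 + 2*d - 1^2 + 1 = 7*a^2 - 14*a - d^2 + d*(6*a + 2)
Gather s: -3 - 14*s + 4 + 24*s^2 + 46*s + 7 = 24*s^2 + 32*s + 8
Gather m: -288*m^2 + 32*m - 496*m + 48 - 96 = -288*m^2 - 464*m - 48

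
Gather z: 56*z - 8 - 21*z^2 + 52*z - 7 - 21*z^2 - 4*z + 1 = -42*z^2 + 104*z - 14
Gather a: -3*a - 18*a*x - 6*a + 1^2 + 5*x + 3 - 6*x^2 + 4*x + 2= a*(-18*x - 9) - 6*x^2 + 9*x + 6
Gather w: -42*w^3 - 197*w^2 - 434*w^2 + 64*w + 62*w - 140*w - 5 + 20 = -42*w^3 - 631*w^2 - 14*w + 15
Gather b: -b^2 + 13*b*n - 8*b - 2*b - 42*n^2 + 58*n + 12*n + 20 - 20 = -b^2 + b*(13*n - 10) - 42*n^2 + 70*n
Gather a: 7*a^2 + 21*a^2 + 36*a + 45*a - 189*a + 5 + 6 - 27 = 28*a^2 - 108*a - 16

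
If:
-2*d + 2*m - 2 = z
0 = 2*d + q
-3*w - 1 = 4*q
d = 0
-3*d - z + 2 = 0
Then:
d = 0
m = 2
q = 0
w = -1/3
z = 2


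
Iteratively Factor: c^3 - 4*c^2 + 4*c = (c - 2)*(c^2 - 2*c) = (c - 2)^2*(c)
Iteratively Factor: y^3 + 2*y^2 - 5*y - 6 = (y - 2)*(y^2 + 4*y + 3) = (y - 2)*(y + 1)*(y + 3)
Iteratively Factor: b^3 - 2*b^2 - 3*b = (b + 1)*(b^2 - 3*b) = b*(b + 1)*(b - 3)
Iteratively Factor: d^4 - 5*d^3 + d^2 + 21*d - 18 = (d - 3)*(d^3 - 2*d^2 - 5*d + 6) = (d - 3)^2*(d^2 + d - 2) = (d - 3)^2*(d + 2)*(d - 1)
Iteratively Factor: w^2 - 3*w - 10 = (w + 2)*(w - 5)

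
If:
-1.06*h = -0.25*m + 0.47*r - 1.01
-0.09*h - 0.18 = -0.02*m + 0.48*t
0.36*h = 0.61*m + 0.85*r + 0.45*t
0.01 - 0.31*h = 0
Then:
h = 0.03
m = -1.46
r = 1.30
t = -0.44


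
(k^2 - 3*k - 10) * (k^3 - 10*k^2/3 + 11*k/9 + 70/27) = k^5 - 19*k^4/3 + 11*k^3/9 + 871*k^2/27 - 20*k - 700/27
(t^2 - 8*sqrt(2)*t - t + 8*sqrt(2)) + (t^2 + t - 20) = 2*t^2 - 8*sqrt(2)*t - 20 + 8*sqrt(2)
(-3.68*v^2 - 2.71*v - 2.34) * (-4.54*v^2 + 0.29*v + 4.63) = 16.7072*v^4 + 11.2362*v^3 - 7.2007*v^2 - 13.2259*v - 10.8342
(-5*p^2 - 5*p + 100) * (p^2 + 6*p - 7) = -5*p^4 - 35*p^3 + 105*p^2 + 635*p - 700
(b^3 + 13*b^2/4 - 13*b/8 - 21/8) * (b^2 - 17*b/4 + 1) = b^5 - b^4 - 231*b^3/16 + 241*b^2/32 + 305*b/32 - 21/8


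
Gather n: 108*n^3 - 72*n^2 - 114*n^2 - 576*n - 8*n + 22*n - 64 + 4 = 108*n^3 - 186*n^2 - 562*n - 60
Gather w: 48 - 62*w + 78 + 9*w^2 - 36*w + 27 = 9*w^2 - 98*w + 153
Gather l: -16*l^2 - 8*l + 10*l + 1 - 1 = -16*l^2 + 2*l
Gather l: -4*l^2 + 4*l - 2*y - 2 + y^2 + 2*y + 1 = -4*l^2 + 4*l + y^2 - 1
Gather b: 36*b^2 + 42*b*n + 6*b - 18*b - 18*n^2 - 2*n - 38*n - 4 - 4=36*b^2 + b*(42*n - 12) - 18*n^2 - 40*n - 8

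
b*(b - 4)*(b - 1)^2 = b^4 - 6*b^3 + 9*b^2 - 4*b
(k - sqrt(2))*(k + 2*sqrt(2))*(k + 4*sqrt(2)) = k^3 + 5*sqrt(2)*k^2 + 4*k - 16*sqrt(2)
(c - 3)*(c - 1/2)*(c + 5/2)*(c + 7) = c^4 + 6*c^3 - 57*c^2/4 - 47*c + 105/4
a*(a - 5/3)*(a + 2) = a^3 + a^2/3 - 10*a/3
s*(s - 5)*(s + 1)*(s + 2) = s^4 - 2*s^3 - 13*s^2 - 10*s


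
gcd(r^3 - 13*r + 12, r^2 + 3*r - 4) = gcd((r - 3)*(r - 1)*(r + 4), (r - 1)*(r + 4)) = r^2 + 3*r - 4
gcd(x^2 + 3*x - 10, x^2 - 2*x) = x - 2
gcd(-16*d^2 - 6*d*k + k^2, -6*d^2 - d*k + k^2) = 2*d + k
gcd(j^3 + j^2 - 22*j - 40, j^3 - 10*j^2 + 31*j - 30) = j - 5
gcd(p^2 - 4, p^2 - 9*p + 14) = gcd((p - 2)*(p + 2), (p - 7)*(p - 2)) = p - 2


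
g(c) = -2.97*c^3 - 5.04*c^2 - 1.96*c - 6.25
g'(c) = -8.91*c^2 - 10.08*c - 1.96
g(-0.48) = -6.14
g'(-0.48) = 0.83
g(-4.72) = 203.03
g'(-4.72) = -152.88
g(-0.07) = -6.14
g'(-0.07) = -1.30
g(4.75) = -447.58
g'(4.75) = -250.87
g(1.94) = -50.71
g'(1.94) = -55.05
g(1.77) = -41.98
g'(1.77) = -47.72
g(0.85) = -13.38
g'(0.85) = -16.97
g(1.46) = -29.10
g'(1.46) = -35.67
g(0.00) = -6.25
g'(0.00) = -1.96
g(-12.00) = 4423.67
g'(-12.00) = -1164.04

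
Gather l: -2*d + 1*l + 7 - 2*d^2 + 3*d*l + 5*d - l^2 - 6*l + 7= -2*d^2 + 3*d - l^2 + l*(3*d - 5) + 14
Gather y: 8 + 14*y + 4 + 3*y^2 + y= 3*y^2 + 15*y + 12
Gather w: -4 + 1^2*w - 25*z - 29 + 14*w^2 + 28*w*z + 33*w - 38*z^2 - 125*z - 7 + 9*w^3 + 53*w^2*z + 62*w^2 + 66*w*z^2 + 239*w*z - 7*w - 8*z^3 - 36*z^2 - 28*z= 9*w^3 + w^2*(53*z + 76) + w*(66*z^2 + 267*z + 27) - 8*z^3 - 74*z^2 - 178*z - 40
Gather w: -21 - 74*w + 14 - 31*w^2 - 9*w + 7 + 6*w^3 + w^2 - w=6*w^3 - 30*w^2 - 84*w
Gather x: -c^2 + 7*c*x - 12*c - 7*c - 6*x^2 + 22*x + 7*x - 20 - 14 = -c^2 - 19*c - 6*x^2 + x*(7*c + 29) - 34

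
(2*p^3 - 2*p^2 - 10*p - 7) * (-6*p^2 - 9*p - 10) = -12*p^5 - 6*p^4 + 58*p^3 + 152*p^2 + 163*p + 70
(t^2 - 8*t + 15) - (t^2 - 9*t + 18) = t - 3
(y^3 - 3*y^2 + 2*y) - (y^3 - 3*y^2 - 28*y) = 30*y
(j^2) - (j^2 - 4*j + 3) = 4*j - 3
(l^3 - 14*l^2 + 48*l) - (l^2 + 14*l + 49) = l^3 - 15*l^2 + 34*l - 49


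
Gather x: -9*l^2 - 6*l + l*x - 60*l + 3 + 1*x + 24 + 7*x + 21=-9*l^2 - 66*l + x*(l + 8) + 48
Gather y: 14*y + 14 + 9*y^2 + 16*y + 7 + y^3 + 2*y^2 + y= y^3 + 11*y^2 + 31*y + 21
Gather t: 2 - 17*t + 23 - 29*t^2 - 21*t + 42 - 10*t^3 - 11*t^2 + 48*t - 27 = -10*t^3 - 40*t^2 + 10*t + 40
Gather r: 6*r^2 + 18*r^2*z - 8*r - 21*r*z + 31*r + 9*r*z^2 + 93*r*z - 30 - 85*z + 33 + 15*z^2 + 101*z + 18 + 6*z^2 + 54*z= r^2*(18*z + 6) + r*(9*z^2 + 72*z + 23) + 21*z^2 + 70*z + 21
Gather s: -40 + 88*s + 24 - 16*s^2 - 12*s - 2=-16*s^2 + 76*s - 18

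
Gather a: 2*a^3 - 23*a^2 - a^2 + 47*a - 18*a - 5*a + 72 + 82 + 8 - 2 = 2*a^3 - 24*a^2 + 24*a + 160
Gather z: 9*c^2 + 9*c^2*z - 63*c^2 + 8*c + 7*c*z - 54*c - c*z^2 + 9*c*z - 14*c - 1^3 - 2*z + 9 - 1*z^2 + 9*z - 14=-54*c^2 - 60*c + z^2*(-c - 1) + z*(9*c^2 + 16*c + 7) - 6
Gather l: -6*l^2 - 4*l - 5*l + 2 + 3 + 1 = -6*l^2 - 9*l + 6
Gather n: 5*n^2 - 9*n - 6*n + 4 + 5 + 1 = 5*n^2 - 15*n + 10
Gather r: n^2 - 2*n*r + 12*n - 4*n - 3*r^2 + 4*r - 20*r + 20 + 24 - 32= n^2 + 8*n - 3*r^2 + r*(-2*n - 16) + 12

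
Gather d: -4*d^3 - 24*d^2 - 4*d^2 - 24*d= -4*d^3 - 28*d^2 - 24*d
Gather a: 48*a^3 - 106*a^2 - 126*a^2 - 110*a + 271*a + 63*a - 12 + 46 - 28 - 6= 48*a^3 - 232*a^2 + 224*a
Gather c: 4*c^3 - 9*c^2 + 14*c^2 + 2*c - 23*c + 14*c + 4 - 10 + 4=4*c^3 + 5*c^2 - 7*c - 2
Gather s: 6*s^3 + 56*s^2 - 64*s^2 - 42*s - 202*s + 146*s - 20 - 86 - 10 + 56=6*s^3 - 8*s^2 - 98*s - 60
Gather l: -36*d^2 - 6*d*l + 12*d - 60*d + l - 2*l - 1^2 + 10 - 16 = -36*d^2 - 48*d + l*(-6*d - 1) - 7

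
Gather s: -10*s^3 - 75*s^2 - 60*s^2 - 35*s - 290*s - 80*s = -10*s^3 - 135*s^2 - 405*s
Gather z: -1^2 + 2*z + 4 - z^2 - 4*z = -z^2 - 2*z + 3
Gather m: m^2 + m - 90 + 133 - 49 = m^2 + m - 6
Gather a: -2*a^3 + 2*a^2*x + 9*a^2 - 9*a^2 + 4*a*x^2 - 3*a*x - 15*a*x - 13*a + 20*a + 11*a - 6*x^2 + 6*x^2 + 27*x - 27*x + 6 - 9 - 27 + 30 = -2*a^3 + 2*a^2*x + a*(4*x^2 - 18*x + 18)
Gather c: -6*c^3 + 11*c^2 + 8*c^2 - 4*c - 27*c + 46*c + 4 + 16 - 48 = -6*c^3 + 19*c^2 + 15*c - 28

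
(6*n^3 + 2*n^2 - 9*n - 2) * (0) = 0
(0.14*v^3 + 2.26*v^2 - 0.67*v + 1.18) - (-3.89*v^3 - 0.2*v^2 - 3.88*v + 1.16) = 4.03*v^3 + 2.46*v^2 + 3.21*v + 0.02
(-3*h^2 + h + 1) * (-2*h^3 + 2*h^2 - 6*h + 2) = 6*h^5 - 8*h^4 + 18*h^3 - 10*h^2 - 4*h + 2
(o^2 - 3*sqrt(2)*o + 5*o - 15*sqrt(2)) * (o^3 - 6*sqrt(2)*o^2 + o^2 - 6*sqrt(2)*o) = o^5 - 9*sqrt(2)*o^4 + 6*o^4 - 54*sqrt(2)*o^3 + 41*o^3 - 45*sqrt(2)*o^2 + 216*o^2 + 180*o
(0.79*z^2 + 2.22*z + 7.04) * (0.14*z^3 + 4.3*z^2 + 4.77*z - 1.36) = 0.1106*z^5 + 3.7078*z^4 + 14.2999*z^3 + 39.787*z^2 + 30.5616*z - 9.5744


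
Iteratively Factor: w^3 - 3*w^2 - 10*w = (w - 5)*(w^2 + 2*w) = w*(w - 5)*(w + 2)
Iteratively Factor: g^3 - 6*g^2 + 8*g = (g - 4)*(g^2 - 2*g) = g*(g - 4)*(g - 2)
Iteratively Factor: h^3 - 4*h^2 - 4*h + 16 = (h + 2)*(h^2 - 6*h + 8) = (h - 2)*(h + 2)*(h - 4)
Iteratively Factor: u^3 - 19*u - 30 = (u - 5)*(u^2 + 5*u + 6) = (u - 5)*(u + 2)*(u + 3)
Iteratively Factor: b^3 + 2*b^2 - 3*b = (b)*(b^2 + 2*b - 3) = b*(b + 3)*(b - 1)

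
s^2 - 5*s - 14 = (s - 7)*(s + 2)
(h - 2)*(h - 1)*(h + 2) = h^3 - h^2 - 4*h + 4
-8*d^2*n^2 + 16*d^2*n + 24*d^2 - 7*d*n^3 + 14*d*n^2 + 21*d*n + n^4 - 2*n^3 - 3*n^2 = (-8*d + n)*(d + n)*(n - 3)*(n + 1)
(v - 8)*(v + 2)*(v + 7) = v^3 + v^2 - 58*v - 112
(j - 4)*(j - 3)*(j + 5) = j^3 - 2*j^2 - 23*j + 60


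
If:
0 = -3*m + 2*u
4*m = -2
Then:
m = -1/2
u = -3/4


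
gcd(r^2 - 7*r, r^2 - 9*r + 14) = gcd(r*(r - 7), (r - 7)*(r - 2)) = r - 7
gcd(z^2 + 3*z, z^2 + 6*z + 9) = z + 3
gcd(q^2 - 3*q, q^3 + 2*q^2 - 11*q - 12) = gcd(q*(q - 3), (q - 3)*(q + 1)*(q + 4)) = q - 3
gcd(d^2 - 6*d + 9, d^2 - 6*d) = 1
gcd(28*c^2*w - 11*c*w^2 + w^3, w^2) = w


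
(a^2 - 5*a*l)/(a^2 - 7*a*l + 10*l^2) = a/(a - 2*l)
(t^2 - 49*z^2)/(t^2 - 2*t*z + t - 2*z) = (t^2 - 49*z^2)/(t^2 - 2*t*z + t - 2*z)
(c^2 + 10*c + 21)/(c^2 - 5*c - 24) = (c + 7)/(c - 8)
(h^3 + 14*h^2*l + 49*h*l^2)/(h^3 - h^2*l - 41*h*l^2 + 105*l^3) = h*(h + 7*l)/(h^2 - 8*h*l + 15*l^2)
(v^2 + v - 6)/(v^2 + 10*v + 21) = (v - 2)/(v + 7)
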